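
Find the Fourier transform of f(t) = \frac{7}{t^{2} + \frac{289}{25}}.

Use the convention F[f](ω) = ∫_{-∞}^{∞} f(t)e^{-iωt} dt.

F(ω) = \frac{35 \pi e^{- \frac{17 \left|{\omega}\right|}{5}}}{17}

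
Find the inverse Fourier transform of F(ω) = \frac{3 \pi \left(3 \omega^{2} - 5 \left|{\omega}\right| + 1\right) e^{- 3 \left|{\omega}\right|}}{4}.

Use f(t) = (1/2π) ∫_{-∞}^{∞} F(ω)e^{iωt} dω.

f(t) = \frac{6 t^{4}}{\left(t^{2} + 9\right)^{3}}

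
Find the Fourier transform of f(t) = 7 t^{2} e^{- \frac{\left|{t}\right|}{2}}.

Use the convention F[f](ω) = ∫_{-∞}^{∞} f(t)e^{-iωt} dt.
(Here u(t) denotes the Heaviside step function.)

F(ω) = \frac{224 \left(1 - 12 \omega^{2}\right)}{\left(4 \omega^{2} + 1\right)^{3}}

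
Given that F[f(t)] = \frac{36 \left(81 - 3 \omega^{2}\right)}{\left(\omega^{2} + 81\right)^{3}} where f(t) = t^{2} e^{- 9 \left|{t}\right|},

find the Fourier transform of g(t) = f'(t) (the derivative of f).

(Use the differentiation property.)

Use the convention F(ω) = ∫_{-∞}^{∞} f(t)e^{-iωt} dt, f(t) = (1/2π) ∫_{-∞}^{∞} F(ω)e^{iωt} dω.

F[g](ω) = - \frac{108 i \omega \left(\omega^{2} - 27\right)}{\left(\omega^{2} + 81\right)^{3}}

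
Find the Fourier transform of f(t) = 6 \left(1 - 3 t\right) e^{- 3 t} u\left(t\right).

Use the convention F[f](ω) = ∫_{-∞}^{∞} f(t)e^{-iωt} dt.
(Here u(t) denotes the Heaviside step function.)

F(ω) = \frac{6 i \omega}{- \omega^{2} + 6 i \omega + 9}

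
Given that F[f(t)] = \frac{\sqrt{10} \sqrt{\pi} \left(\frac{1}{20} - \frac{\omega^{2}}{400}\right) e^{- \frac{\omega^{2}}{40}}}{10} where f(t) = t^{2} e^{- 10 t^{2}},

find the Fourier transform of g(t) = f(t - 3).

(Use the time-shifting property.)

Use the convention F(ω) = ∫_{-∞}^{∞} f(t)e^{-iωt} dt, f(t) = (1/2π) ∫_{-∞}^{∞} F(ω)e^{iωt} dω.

F[g](ω) = \frac{\sqrt{10} \sqrt{\pi} \left(20 - \omega^{2}\right) e^{- \frac{\omega \left(\omega + 120 i\right)}{40}}}{4000}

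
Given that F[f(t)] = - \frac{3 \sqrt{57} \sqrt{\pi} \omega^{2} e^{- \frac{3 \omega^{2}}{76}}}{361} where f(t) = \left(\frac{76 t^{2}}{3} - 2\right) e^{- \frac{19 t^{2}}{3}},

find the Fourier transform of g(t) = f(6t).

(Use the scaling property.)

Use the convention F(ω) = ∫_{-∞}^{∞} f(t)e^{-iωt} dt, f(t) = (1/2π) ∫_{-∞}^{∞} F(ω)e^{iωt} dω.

F[g](ω) = - \frac{\sqrt{57} \sqrt{\pi} \omega^{2} e^{- \frac{\omega^{2}}{912}}}{25992}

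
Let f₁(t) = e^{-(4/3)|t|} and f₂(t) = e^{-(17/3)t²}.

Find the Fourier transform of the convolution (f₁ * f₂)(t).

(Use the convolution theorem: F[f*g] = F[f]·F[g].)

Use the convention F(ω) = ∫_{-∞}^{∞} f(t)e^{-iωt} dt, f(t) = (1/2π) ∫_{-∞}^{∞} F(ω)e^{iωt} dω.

F[f₁*f₂](ω) = \frac{24 \sqrt{51} \sqrt{\pi} e^{- \frac{3 \omega^{2}}{68}}}{17 \left(9 \omega^{2} + 16\right)}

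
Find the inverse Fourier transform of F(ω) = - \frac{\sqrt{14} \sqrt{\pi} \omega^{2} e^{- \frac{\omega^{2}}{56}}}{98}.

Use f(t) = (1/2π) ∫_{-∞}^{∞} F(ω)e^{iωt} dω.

f(t) = 2 \left(56 t^{2} - 2\right) e^{- 14 t^{2}}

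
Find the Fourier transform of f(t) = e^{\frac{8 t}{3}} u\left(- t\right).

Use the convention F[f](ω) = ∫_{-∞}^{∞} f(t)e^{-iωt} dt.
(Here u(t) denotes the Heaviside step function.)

F(ω) = - \frac{3}{3 i \omega - 8}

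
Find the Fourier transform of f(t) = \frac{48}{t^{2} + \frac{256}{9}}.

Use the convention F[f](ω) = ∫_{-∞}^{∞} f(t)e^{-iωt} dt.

F(ω) = 9 \pi e^{- \frac{16 \left|{\omega}\right|}{3}}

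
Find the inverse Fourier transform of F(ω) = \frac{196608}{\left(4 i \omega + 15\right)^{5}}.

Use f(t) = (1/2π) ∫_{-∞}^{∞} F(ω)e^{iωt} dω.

f(t) = 8 t^{4} e^{- \frac{15 t}{4}} u\left(t\right)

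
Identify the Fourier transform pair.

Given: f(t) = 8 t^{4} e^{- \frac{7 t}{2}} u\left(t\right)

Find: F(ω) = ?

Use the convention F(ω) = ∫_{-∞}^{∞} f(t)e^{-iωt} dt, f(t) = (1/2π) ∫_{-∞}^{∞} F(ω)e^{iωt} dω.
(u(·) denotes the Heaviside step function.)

F(ω) = \frac{6144}{\left(2 i \omega + 7\right)^{5}}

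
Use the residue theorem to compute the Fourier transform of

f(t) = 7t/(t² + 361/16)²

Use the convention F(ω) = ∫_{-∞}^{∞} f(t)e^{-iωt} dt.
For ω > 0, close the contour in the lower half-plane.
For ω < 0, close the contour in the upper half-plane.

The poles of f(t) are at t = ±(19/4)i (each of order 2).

Let g(z) = f(z)e^{-iωz}; for large |z| the factor e^{-iωz} decays in the lower half-plane when ω > 0 and in the upper half-plane when ω < 0.

Case ω > 0 (lower half-plane, clockwise contour ⇒ F(ω) = -2πi·ΣRes):
  Res_{z = - \frac{19 i}{4}} g(z) = \frac{7 \omega e^{- \frac{19 \omega}{4}}}{19} (pole of order 2)
  F(ω) = -2πi·ΣRes = - \frac{14 i \pi \omega e^{- \frac{19 \omega}{4}}}{19}

Case ω < 0 (upper half-plane, counterclockwise contour ⇒ F(ω) = +2πi·ΣRes):
  Res_{z = \frac{19 i}{4}} g(z) = - \frac{7 \omega e^{\frac{19 \omega}{4}}}{19} (pole of order 2)
  F(ω) = 2πi·ΣRes = - \frac{14 i \pi \omega e^{\frac{19 \omega}{4}}}{19}

Both cases combine into a single formula in |ω|:

F(ω) = - \frac{14 i \pi \omega e^{- \frac{19 \left|{\omega}\right|}{4}}}{19}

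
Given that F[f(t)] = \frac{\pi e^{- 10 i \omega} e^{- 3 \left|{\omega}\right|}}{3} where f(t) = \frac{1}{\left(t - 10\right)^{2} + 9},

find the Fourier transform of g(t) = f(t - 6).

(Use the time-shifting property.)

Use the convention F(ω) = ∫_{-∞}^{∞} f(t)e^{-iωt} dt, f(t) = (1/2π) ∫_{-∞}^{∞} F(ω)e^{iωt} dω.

F[g](ω) = \frac{\pi e^{- 16 i \omega - 3 \left|{\omega}\right|}}{3}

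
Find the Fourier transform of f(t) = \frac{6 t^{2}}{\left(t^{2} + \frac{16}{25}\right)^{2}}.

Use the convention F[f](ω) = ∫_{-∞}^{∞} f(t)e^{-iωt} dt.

F(ω) = \frac{3 \pi \left(5 - 4 \left|{\omega}\right|\right) e^{- \frac{4 \left|{\omega}\right|}{5}}}{4}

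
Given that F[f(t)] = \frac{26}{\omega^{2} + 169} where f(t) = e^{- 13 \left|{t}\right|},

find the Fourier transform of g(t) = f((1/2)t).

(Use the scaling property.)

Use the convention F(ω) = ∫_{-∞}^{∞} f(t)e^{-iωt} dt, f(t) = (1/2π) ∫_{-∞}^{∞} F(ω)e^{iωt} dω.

F[g](ω) = \frac{52}{4 \omega^{2} + 169}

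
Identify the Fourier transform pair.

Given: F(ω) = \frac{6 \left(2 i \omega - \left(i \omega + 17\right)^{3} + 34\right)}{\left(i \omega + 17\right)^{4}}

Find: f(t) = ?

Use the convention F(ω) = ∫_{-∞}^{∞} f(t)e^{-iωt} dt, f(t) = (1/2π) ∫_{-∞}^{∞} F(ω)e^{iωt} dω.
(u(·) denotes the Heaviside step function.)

f(t) = 6 \left(t^{2} - 1\right) e^{- 17 t} u\left(t\right)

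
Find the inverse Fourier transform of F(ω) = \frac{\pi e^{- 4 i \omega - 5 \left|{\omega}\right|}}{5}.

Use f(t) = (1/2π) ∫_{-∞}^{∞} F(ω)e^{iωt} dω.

f(t) = \frac{1}{\left(t - 4\right)^{2} + 25}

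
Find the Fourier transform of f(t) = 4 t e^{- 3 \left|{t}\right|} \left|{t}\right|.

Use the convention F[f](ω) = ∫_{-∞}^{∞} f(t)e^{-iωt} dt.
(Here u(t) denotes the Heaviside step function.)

F(ω) = \frac{16 i \omega \left(\omega^{2} - 27\right)}{\left(\omega^{2} + 9\right)^{3}}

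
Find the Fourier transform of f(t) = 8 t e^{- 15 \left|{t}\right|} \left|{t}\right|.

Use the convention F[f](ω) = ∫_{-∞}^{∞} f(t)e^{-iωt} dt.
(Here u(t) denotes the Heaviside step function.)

F(ω) = \frac{32 i \omega \left(\omega^{2} - 675\right)}{\left(\omega^{2} + 225\right)^{3}}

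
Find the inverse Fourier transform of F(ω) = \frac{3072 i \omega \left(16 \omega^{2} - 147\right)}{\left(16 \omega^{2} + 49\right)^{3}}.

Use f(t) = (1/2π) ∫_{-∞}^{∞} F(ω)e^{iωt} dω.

f(t) = 3 t e^{- \frac{7 \left|{t}\right|}{4}} \left|{t}\right|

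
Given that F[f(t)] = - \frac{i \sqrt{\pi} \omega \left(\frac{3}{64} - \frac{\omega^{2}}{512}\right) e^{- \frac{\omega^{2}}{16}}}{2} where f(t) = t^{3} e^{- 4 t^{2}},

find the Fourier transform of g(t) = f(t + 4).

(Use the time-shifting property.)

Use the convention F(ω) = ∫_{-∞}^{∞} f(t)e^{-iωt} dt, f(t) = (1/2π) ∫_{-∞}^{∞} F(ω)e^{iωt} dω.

F[g](ω) = \frac{i \sqrt{\pi} \omega \left(\omega^{2} - 24\right) e^{\frac{\omega \left(- \omega + 64 i\right)}{16}}}{1024}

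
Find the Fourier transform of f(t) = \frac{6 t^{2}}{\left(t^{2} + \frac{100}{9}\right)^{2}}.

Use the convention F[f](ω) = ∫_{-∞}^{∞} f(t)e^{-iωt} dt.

F(ω) = \frac{3 \pi \left(3 - 10 \left|{\omega}\right|\right) e^{- \frac{10 \left|{\omega}\right|}{3}}}{10}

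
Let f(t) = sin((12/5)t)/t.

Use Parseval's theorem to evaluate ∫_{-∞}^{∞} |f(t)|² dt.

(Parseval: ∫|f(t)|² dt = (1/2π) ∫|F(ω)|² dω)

∫|f(t)|² dt = \frac{12 \pi}{5}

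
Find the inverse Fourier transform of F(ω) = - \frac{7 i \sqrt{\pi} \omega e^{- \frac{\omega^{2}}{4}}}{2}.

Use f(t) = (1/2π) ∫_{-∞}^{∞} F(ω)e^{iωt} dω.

f(t) = 7 t e^{- t^{2}}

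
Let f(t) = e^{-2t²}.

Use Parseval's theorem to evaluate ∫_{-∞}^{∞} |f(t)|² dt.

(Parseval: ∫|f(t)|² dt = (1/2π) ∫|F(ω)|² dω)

∫|f(t)|² dt = \frac{\sqrt{\pi}}{2}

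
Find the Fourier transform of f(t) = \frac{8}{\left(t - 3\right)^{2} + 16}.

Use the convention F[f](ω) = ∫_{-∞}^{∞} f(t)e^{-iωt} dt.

F(ω) = 2 \pi e^{- 3 i \omega - 4 \left|{\omega}\right|}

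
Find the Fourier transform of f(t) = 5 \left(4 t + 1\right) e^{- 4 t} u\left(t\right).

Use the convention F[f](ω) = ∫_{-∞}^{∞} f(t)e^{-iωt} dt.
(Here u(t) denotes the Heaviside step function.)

F(ω) = \frac{5 \left(- i \omega - 8\right)}{\omega^{2} - 8 i \omega - 16}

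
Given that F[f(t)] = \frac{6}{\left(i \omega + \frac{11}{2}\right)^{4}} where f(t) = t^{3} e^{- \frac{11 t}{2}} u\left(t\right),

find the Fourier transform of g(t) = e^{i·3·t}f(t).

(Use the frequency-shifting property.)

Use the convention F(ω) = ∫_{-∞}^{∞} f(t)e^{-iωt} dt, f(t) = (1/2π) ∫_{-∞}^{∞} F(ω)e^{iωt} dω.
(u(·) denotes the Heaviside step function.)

F[g](ω) = \frac{96}{\left(2 i \left(\omega - 3\right) + 11\right)^{4}}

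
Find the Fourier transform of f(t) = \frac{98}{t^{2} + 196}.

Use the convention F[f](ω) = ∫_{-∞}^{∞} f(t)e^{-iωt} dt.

F(ω) = 7 \pi e^{- 14 \left|{\omega}\right|}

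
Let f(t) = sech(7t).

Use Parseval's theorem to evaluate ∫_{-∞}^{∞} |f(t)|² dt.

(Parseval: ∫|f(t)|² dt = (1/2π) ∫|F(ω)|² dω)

∫|f(t)|² dt = \frac{2}{7}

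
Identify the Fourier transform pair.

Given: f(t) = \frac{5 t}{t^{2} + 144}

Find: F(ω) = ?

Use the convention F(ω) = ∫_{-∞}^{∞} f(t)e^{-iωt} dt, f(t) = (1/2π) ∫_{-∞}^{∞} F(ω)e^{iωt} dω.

F(ω) = - 5 i \pi e^{- 12 \left|{\omega}\right|} \operatorname{sign}{\left(\omega \right)}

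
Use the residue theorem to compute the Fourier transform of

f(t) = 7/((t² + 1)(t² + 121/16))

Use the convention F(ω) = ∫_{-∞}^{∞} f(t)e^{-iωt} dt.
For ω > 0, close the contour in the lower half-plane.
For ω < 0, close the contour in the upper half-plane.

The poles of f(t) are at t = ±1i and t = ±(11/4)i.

Let g(z) = f(z)e^{-iωz}; for large |z| the factor e^{-iωz} decays in the lower half-plane when ω > 0 and in the upper half-plane when ω < 0.

Case ω > 0 (lower half-plane, clockwise contour ⇒ F(ω) = -2πi·ΣRes):
  Res_{z = - i} g(z) = \frac{8 i e^{- \omega}}{15}
  Res_{z = - \frac{11 i}{4}} g(z) = - \frac{32 i e^{- \frac{11 \omega}{4}}}{165}
  F(ω) = -2πi·ΣRes = \frac{16 \pi e^{- \omega}}{15} - \frac{64 \pi e^{- \frac{11 \omega}{4}}}{165}

Case ω < 0 (upper half-plane, counterclockwise contour ⇒ F(ω) = +2πi·ΣRes):
  Res_{z = i} g(z) = - \frac{8 i e^{\omega}}{15}
  Res_{z = \frac{11 i}{4}} g(z) = \frac{32 i e^{\frac{11 \omega}{4}}}{165}
  F(ω) = 2πi·ΣRes = \frac{16 \pi \left(- 4 e^{\frac{11 \omega}{4}} + 11 e^{\omega}\right)}{165}

Both cases combine into a single formula in |ω|:

F(ω) = \frac{16 \pi e^{- \left|{\omega}\right|}}{15} - \frac{64 \pi e^{- \frac{11 \left|{\omega}\right|}{4}}}{165}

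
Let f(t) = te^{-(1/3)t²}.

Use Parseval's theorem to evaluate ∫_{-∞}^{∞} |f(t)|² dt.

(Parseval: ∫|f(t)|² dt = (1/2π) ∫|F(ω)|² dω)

∫|f(t)|² dt = \frac{3 \sqrt{6} \sqrt{\pi}}{8}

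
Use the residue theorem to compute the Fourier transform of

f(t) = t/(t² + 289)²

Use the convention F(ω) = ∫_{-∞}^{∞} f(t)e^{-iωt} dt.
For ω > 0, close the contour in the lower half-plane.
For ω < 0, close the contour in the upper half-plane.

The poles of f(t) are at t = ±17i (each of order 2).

Let g(z) = f(z)e^{-iωz}; for large |z| the factor e^{-iωz} decays in the lower half-plane when ω > 0 and in the upper half-plane when ω < 0.

Case ω > 0 (lower half-plane, clockwise contour ⇒ F(ω) = -2πi·ΣRes):
  Res_{z = - 17 i} g(z) = \frac{\omega e^{- 17 \omega}}{68} (pole of order 2)
  F(ω) = -2πi·ΣRes = - \frac{i \pi \omega e^{- 17 \omega}}{34}

Case ω < 0 (upper half-plane, counterclockwise contour ⇒ F(ω) = +2πi·ΣRes):
  Res_{z = 17 i} g(z) = - \frac{\omega e^{17 \omega}}{68} (pole of order 2)
  F(ω) = 2πi·ΣRes = - \frac{i \pi \omega e^{17 \omega}}{34}

Both cases combine into a single formula in |ω|:

F(ω) = - \frac{i \pi \omega e^{- 17 \left|{\omega}\right|}}{34}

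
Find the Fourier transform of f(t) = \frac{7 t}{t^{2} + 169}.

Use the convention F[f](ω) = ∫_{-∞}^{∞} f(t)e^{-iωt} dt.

F(ω) = - 7 i \pi e^{- 13 \left|{\omega}\right|} \operatorname{sign}{\left(\omega \right)}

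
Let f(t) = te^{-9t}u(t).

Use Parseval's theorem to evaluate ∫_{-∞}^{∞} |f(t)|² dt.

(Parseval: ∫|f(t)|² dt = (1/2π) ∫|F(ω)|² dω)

∫|f(t)|² dt = \frac{1}{2916}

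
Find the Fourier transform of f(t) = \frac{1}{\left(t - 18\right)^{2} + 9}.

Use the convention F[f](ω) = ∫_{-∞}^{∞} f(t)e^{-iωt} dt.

F(ω) = \frac{\pi e^{- 18 i \omega - 3 \left|{\omega}\right|}}{3}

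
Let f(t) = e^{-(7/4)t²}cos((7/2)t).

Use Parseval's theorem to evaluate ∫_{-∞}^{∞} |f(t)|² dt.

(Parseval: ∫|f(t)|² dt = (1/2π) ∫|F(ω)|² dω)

∫|f(t)|² dt = \frac{\sqrt{14} \sqrt{\pi} \left(1 + e^{\frac{7}{2}}\right)}{14 e^{\frac{7}{2}}}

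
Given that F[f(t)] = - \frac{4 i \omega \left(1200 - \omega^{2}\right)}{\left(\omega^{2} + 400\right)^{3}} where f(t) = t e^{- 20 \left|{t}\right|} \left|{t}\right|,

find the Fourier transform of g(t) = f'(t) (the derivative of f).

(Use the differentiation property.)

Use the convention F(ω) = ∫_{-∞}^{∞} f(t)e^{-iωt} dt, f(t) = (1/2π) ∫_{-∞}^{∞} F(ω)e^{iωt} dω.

F[g](ω) = \frac{4 \omega^{2} \left(1200 - \omega^{2}\right)}{\left(\omega^{2} + 400\right)^{3}}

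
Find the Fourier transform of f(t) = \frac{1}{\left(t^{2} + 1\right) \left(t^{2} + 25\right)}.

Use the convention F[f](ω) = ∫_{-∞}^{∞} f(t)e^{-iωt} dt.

F(ω) = \frac{\pi e^{- \left|{\omega}\right|}}{24} - \frac{\pi e^{- 5 \left|{\omega}\right|}}{120}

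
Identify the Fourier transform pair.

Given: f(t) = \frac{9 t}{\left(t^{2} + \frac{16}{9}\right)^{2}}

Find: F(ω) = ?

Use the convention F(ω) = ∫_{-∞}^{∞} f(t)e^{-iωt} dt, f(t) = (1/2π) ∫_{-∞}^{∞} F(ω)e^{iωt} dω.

F(ω) = - \frac{27 i \pi \omega e^{- \frac{4 \left|{\omega}\right|}{3}}}{8}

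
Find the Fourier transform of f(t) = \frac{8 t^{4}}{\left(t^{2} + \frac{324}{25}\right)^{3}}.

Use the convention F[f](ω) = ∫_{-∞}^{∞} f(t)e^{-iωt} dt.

F(ω) = \frac{\pi \left(108 \omega^{2} - 150 \left|{\omega}\right| + 25\right) e^{- \frac{18 \left|{\omega}\right|}{5}}}{30}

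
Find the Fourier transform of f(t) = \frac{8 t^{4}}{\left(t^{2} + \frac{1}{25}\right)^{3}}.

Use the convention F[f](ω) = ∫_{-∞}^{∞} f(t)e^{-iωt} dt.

F(ω) = \frac{\pi \left(\omega^{2} - 25 \left|{\omega}\right| + 75\right) e^{- \frac{\left|{\omega}\right|}{5}}}{5}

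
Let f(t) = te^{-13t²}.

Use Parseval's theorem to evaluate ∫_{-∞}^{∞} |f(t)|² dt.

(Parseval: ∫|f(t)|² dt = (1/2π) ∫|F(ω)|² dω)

∫|f(t)|² dt = \frac{\sqrt{26} \sqrt{\pi}}{1352}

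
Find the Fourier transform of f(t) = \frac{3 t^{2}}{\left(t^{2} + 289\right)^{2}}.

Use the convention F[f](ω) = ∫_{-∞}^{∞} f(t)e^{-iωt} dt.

F(ω) = \frac{3 \pi \left(1 - 17 \left|{\omega}\right|\right) e^{- 17 \left|{\omega}\right|}}{34}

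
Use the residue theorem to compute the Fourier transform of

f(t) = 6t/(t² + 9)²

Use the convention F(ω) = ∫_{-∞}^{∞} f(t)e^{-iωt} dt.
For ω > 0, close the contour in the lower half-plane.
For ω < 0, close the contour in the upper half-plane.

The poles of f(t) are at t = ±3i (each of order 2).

Let g(z) = f(z)e^{-iωz}; for large |z| the factor e^{-iωz} decays in the lower half-plane when ω > 0 and in the upper half-plane when ω < 0.

Case ω > 0 (lower half-plane, clockwise contour ⇒ F(ω) = -2πi·ΣRes):
  Res_{z = - 3 i} g(z) = \frac{\omega e^{- 3 \omega}}{2} (pole of order 2)
  F(ω) = -2πi·ΣRes = - i \pi \omega e^{- 3 \omega}

Case ω < 0 (upper half-plane, counterclockwise contour ⇒ F(ω) = +2πi·ΣRes):
  Res_{z = 3 i} g(z) = - \frac{\omega e^{3 \omega}}{2} (pole of order 2)
  F(ω) = 2πi·ΣRes = - i \pi \omega e^{3 \omega}

Both cases combine into a single formula in |ω|:

F(ω) = - i \pi \omega e^{- 3 \left|{\omega}\right|}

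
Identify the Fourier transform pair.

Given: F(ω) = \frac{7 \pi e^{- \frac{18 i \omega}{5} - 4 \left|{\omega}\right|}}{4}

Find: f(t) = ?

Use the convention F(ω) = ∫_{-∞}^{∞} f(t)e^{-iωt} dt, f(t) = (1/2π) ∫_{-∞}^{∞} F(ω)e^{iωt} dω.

f(t) = \frac{7}{\left(t - \frac{18}{5}\right)^{2} + 16}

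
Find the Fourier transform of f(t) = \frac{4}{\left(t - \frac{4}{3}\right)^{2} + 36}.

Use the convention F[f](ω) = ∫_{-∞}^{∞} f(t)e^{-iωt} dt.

F(ω) = \frac{2 \pi e^{- \frac{4 i \omega}{3} - 6 \left|{\omega}\right|}}{3}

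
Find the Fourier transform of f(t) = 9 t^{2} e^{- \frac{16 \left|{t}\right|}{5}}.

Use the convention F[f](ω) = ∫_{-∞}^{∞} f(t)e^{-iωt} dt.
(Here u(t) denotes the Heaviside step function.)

F(ω) = \frac{72000 \left(256 - 75 \omega^{2}\right)}{\left(25 \omega^{2} + 256\right)^{3}}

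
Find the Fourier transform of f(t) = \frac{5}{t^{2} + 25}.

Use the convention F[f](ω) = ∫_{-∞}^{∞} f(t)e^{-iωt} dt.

F(ω) = \pi e^{- 5 \left|{\omega}\right|}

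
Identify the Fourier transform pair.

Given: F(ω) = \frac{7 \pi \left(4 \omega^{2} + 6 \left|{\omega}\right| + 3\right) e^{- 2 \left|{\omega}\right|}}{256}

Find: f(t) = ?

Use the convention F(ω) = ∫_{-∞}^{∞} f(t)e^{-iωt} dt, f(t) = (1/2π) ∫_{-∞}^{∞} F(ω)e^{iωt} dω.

f(t) = \frac{7}{\left(t^{2} + 4\right)^{3}}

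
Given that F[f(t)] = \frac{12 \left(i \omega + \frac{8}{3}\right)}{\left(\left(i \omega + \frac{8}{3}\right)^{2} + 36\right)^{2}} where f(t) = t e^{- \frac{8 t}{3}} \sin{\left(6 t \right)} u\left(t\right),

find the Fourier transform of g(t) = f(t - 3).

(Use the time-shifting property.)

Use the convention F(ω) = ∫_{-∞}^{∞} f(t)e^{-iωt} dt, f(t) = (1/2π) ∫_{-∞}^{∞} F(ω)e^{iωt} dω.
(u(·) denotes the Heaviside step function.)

F[g](ω) = \frac{324 \left(3 i \omega + 8\right) e^{- 3 i \omega}}{\left(\left(3 i \omega + 8\right)^{2} + 324\right)^{2}}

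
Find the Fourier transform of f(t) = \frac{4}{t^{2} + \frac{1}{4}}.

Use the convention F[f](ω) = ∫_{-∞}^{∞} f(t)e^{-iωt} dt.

F(ω) = 8 \pi e^{- \frac{\left|{\omega}\right|}{2}}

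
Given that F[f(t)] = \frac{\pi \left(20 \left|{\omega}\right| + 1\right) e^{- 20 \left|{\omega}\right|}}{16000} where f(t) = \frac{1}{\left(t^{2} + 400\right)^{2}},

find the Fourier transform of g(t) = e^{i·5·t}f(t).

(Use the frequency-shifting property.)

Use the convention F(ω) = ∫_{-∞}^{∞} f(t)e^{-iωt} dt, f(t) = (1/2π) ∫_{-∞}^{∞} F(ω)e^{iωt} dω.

F[g](ω) = \frac{\pi \left(20 \left|{\omega - 5}\right| + 1\right) e^{- 20 \left|{\omega - 5}\right|}}{16000}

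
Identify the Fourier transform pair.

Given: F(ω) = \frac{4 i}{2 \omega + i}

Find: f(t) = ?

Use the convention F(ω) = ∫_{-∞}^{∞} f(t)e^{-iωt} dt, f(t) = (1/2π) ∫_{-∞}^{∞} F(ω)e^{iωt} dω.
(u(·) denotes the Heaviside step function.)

f(t) = 2 e^{\frac{t}{2}} u\left(- t\right)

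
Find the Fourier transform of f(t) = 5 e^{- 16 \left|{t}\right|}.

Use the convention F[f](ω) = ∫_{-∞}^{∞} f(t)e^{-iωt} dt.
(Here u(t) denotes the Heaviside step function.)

F(ω) = \frac{160}{\omega^{2} + 256}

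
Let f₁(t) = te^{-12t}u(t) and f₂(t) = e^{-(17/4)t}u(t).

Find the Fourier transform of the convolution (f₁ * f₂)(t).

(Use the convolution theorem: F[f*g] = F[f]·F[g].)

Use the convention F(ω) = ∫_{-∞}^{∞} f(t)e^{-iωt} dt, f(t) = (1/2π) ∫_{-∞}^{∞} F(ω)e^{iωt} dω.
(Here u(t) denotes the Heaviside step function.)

F[f₁*f₂](ω) = \frac{4}{\left(i \omega + 12\right)^{2} \left(4 i \omega + 17\right)}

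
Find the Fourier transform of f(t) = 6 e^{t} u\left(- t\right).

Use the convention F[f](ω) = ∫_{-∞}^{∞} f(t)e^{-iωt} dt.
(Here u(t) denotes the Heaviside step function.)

F(ω) = \frac{6 i}{\omega + i}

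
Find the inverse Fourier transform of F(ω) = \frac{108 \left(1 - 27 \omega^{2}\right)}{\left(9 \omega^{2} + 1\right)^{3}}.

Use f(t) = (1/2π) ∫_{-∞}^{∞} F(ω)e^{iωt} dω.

f(t) = t^{2} e^{- \frac{\left|{t}\right|}{3}}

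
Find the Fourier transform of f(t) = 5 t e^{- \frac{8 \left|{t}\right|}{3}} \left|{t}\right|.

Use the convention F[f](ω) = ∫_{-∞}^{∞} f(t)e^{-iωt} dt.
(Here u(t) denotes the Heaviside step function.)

F(ω) = \frac{4860 i \omega \left(3 \omega^{2} - 64\right)}{\left(9 \omega^{2} + 64\right)^{3}}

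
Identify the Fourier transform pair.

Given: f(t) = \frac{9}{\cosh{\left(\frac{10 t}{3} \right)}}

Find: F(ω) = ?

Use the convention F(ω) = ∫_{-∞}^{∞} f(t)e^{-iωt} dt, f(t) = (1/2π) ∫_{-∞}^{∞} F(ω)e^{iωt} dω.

F(ω) = \frac{27 \pi}{10 \cosh{\left(\frac{3 \pi \omega}{20} \right)}}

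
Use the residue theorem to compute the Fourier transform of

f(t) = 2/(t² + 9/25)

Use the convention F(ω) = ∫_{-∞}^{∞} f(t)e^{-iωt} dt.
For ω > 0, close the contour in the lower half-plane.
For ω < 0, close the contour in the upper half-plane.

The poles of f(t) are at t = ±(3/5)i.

Let g(z) = f(z)e^{-iωz}; for large |z| the factor e^{-iωz} decays in the lower half-plane when ω > 0 and in the upper half-plane when ω < 0.

Case ω > 0 (lower half-plane, clockwise contour ⇒ F(ω) = -2πi·ΣRes):
  Res_{z = - \frac{3 i}{5}} g(z) = \frac{5 i e^{- \frac{3 \omega}{5}}}{3}
  F(ω) = -2πi·ΣRes = \frac{10 \pi e^{- \frac{3 \omega}{5}}}{3}

Case ω < 0 (upper half-plane, counterclockwise contour ⇒ F(ω) = +2πi·ΣRes):
  Res_{z = \frac{3 i}{5}} g(z) = - \frac{5 i e^{\frac{3 \omega}{5}}}{3}
  F(ω) = 2πi·ΣRes = \frac{10 \pi e^{\frac{3 \omega}{5}}}{3}

Both cases combine into a single formula in |ω|:

F(ω) = \frac{10 \pi e^{- \frac{3 \left|{\omega}\right|}{5}}}{3}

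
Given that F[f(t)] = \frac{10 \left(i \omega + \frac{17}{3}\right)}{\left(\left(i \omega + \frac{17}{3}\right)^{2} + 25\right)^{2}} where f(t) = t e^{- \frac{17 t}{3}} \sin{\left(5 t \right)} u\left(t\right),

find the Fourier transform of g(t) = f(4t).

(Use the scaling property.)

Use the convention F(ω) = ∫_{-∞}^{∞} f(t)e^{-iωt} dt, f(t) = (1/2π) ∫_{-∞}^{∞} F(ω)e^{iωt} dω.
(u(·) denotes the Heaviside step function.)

F[g](ω) = \frac{4320 \left(3 i \omega + 68\right)}{\left(\left(3 i \omega + 68\right)^{2} + 3600\right)^{2}}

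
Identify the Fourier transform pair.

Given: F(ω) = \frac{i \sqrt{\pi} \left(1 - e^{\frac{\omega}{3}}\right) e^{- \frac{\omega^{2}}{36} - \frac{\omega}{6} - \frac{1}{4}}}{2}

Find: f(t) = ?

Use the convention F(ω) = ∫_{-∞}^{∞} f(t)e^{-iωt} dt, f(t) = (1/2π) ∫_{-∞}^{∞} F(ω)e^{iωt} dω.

f(t) = 3 e^{- 9 t^{2}} \sin{\left(3 t \right)}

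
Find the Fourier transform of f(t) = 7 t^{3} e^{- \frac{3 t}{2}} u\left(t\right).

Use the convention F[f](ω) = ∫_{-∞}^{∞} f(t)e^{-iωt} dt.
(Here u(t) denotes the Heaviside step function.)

F(ω) = \frac{672}{\left(2 i \omega + 3\right)^{4}}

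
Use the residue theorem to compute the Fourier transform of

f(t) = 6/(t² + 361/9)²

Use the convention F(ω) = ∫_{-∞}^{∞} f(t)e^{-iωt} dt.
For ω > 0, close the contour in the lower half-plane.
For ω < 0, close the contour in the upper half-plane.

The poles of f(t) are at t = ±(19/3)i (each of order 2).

Let g(z) = f(z)e^{-iωz}; for large |z| the factor e^{-iωz} decays in the lower half-plane when ω > 0 and in the upper half-plane when ω < 0.

Case ω > 0 (lower half-plane, clockwise contour ⇒ F(ω) = -2πi·ΣRes):
  Res_{z = - \frac{19 i}{3}} g(z) = \frac{27 i \left(19 \omega + 3\right) e^{- \frac{19 \omega}{3}}}{13718} (pole of order 2)
  F(ω) = -2πi·ΣRes = \frac{27 \pi \left(19 \omega + 3\right) e^{- \frac{19 \omega}{3}}}{6859}

Case ω < 0 (upper half-plane, counterclockwise contour ⇒ F(ω) = +2πi·ΣRes):
  Res_{z = \frac{19 i}{3}} g(z) = \frac{27 i \left(19 \omega - 3\right) e^{\frac{19 \omega}{3}}}{13718} (pole of order 2)
  F(ω) = 2πi·ΣRes = \frac{27 \pi \left(3 - 19 \omega\right) e^{\frac{19 \omega}{3}}}{6859}

Both cases combine into a single formula in |ω|:

F(ω) = \frac{27 \pi \left(19 \left|{\omega}\right| + 3\right) e^{- \frac{19 \left|{\omega}\right|}{3}}}{6859}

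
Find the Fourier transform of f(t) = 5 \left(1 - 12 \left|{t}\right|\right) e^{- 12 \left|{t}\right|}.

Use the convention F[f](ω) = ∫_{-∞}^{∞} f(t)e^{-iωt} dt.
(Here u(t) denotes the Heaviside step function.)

F(ω) = \frac{240 \omega^{2}}{\left(\omega^{2} + 144\right)^{2}}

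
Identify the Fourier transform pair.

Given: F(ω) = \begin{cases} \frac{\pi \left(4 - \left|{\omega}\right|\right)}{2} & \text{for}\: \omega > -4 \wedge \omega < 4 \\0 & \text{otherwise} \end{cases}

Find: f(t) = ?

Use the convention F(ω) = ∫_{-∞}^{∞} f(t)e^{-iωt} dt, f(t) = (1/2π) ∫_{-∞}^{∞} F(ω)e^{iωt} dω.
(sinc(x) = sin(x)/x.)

f(t) = 4 \operatorname{sinc}^{2}{\left(2 t \right)}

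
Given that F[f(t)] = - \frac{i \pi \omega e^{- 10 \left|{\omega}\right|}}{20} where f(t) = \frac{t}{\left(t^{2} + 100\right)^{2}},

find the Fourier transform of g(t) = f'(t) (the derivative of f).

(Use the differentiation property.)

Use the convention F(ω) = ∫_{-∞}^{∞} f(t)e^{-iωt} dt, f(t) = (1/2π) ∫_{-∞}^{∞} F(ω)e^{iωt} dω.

F[g](ω) = \frac{\pi \omega^{2} e^{- 10 \left|{\omega}\right|}}{20}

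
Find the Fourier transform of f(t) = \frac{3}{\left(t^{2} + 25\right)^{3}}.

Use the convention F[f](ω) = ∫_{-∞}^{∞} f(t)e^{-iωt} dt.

F(ω) = \frac{3 \pi \left(25 \omega^{2} + 15 \left|{\omega}\right| + 3\right) e^{- 5 \left|{\omega}\right|}}{25000}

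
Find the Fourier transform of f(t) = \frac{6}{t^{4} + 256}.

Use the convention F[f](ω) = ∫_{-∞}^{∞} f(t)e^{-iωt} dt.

F(ω) = \frac{3 \pi e^{- 2 \sqrt{2} \left|{\omega}\right|} \sin{\left(2 \sqrt{2} \left|{\omega}\right| + \frac{\pi}{4} \right)}}{32}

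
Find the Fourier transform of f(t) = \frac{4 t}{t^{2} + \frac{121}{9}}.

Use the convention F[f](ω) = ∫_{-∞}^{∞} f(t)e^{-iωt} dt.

F(ω) = - 4 i \pi e^{- \frac{11 \left|{\omega}\right|}{3}} \operatorname{sign}{\left(\omega \right)}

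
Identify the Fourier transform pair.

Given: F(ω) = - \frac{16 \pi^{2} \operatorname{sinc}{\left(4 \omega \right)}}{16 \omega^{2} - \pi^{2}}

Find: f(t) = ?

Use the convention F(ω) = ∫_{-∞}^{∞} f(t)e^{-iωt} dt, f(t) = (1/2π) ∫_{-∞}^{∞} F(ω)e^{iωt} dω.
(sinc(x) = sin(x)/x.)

f(t) = 4 \left(\begin{cases} \frac{\cos{\left(\frac{\pi t}{4} \right)}}{2} + \frac{1}{2} & \text{for}\: \left|{t}\right| < 4 \\0 & \text{otherwise} \end{cases}\right)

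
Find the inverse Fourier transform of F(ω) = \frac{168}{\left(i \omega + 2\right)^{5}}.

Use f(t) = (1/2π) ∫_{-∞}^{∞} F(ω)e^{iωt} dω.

f(t) = 7 t^{4} e^{- 2 t} u\left(t\right)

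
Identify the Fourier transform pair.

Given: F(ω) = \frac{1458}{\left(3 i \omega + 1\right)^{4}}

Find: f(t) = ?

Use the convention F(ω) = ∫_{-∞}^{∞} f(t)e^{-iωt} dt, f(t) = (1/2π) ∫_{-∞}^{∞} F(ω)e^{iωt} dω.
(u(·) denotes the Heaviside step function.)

f(t) = 3 t^{3} e^{- \frac{t}{3}} u\left(t\right)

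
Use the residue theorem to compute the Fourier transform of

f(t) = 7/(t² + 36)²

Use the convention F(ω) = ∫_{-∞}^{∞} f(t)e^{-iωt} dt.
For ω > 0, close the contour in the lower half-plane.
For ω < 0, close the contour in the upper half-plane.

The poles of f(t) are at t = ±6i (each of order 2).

Let g(z) = f(z)e^{-iωz}; for large |z| the factor e^{-iωz} decays in the lower half-plane when ω > 0 and in the upper half-plane when ω < 0.

Case ω > 0 (lower half-plane, clockwise contour ⇒ F(ω) = -2πi·ΣRes):
  Res_{z = - 6 i} g(z) = \frac{7 i \left(6 \omega + 1\right) e^{- 6 \omega}}{864} (pole of order 2)
  F(ω) = -2πi·ΣRes = \frac{7 \pi \left(6 \omega + 1\right) e^{- 6 \omega}}{432}

Case ω < 0 (upper half-plane, counterclockwise contour ⇒ F(ω) = +2πi·ΣRes):
  Res_{z = 6 i} g(z) = \frac{7 i \left(6 \omega - 1\right) e^{6 \omega}}{864} (pole of order 2)
  F(ω) = 2πi·ΣRes = \frac{7 \pi \left(1 - 6 \omega\right) e^{6 \omega}}{432}

Both cases combine into a single formula in |ω|:

F(ω) = \frac{7 \pi \left(6 \left|{\omega}\right| + 1\right) e^{- 6 \left|{\omega}\right|}}{432}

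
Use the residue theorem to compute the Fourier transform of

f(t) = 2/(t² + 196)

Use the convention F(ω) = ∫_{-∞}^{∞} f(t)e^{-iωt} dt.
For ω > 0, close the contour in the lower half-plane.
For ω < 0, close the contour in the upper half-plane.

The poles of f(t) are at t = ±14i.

Let g(z) = f(z)e^{-iωz}; for large |z| the factor e^{-iωz} decays in the lower half-plane when ω > 0 and in the upper half-plane when ω < 0.

Case ω > 0 (lower half-plane, clockwise contour ⇒ F(ω) = -2πi·ΣRes):
  Res_{z = - 14 i} g(z) = \frac{i e^{- 14 \omega}}{14}
  F(ω) = -2πi·ΣRes = \frac{\pi e^{- 14 \omega}}{7}

Case ω < 0 (upper half-plane, counterclockwise contour ⇒ F(ω) = +2πi·ΣRes):
  Res_{z = 14 i} g(z) = - \frac{i e^{14 \omega}}{14}
  F(ω) = 2πi·ΣRes = \frac{\pi e^{14 \omega}}{7}

Both cases combine into a single formula in |ω|:

F(ω) = \frac{\pi e^{- 14 \left|{\omega}\right|}}{7}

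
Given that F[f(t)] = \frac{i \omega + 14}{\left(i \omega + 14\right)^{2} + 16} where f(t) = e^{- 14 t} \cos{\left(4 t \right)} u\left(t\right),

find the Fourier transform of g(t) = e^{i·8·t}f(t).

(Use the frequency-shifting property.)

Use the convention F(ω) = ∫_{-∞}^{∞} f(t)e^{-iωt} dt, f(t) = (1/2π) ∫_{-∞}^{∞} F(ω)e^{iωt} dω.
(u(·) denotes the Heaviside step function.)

F[g](ω) = \frac{i \left(\omega - 8\right) + 14}{\left(i \left(\omega - 8\right) + 14\right)^{2} + 16}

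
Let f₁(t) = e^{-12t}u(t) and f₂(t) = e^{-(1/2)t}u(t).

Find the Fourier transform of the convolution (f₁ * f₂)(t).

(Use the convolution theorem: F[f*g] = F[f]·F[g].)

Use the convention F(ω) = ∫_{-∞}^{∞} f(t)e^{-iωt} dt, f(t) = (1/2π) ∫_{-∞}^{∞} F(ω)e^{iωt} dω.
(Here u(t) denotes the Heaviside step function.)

F[f₁*f₂](ω) = \frac{2}{\left(i \omega + 12\right) \left(2 i \omega + 1\right)}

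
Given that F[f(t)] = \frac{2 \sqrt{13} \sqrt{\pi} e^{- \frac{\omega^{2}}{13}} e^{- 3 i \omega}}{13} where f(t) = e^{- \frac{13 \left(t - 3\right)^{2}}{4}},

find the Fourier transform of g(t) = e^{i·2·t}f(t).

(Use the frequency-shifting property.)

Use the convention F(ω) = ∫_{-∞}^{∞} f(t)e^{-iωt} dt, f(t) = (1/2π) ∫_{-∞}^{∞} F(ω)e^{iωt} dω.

F[g](ω) = \frac{2 \sqrt{13} \sqrt{\pi} e^{- \frac{\left(\omega - 2\right) \left(\omega - 2 + 39 i\right)}{13}}}{13}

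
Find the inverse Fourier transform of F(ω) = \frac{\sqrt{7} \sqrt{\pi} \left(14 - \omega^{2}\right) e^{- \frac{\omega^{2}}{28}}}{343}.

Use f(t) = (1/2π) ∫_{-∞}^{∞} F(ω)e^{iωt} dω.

f(t) = 4 t^{2} e^{- 7 t^{2}}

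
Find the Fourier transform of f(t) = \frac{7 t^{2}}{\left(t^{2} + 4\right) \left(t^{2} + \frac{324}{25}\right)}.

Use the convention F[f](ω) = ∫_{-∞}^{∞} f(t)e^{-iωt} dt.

F(ω) = - \frac{25 \pi e^{- 2 \left|{\omega}\right|}}{16} + \frac{45 \pi e^{- \frac{18 \left|{\omega}\right|}{5}}}{16}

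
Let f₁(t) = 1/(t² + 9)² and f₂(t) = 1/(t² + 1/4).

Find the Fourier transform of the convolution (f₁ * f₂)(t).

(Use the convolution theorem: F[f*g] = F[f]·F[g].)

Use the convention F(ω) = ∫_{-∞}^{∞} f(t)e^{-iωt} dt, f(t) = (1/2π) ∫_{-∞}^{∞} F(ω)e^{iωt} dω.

F[f₁*f₂](ω) = \frac{\pi^{2} \left(3 \left|{\omega}\right| + 1\right) e^{- \frac{7 \left|{\omega}\right|}{2}}}{27}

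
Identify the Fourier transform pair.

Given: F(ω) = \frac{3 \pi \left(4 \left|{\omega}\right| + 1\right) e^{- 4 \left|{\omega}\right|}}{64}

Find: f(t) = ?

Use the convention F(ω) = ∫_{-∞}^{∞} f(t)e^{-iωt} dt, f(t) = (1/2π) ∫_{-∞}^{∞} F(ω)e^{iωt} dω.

f(t) = \frac{6}{\left(t^{2} + 16\right)^{2}}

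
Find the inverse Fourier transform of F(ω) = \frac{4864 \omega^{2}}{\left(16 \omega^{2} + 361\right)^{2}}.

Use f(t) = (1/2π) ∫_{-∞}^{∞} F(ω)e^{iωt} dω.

f(t) = \left(1 - \frac{19 \left|{t}\right|}{4}\right) e^{- \frac{19 \left|{t}\right|}{4}}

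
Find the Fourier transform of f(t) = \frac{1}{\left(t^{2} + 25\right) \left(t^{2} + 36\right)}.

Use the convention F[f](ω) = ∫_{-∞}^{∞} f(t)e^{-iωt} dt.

F(ω) = \frac{\pi \left(6 e^{\left|{\omega}\right|} - 5\right) e^{- 6 \left|{\omega}\right|}}{330}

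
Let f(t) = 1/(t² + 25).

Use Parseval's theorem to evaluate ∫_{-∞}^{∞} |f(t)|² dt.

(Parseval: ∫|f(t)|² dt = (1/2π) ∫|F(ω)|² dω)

∫|f(t)|² dt = \frac{\pi}{250}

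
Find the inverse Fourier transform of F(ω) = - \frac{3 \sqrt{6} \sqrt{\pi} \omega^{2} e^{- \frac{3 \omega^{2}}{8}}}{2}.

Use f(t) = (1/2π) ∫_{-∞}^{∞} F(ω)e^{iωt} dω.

f(t) = 2 \left(\frac{8 t^{2}}{3} - 2\right) e^{- \frac{2 t^{2}}{3}}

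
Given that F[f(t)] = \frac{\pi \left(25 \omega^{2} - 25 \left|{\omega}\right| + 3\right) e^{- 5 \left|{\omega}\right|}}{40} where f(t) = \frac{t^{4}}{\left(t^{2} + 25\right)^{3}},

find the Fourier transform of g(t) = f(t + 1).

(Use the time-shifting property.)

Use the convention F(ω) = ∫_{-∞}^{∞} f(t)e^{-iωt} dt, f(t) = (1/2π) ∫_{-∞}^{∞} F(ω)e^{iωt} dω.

F[g](ω) = \frac{\pi \left(25 \omega^{2} - 25 \left|{\omega}\right| + 3\right) e^{i \omega - 5 \left|{\omega}\right|}}{40}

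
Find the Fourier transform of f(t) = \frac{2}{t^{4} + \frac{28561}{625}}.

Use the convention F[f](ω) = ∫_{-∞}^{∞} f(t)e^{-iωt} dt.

F(ω) = \frac{250 \pi e^{- \frac{13 \sqrt{2} \left|{\omega}\right|}{10}} \sin{\left(\frac{13 \sqrt{2} \left|{\omega}\right|}{10} + \frac{\pi}{4} \right)}}{2197}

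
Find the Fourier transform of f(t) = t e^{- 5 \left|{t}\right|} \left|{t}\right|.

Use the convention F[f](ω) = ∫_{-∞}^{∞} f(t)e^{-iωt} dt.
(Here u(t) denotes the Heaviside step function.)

F(ω) = \frac{4 i \omega \left(\omega^{2} - 75\right)}{\left(\omega^{2} + 25\right)^{3}}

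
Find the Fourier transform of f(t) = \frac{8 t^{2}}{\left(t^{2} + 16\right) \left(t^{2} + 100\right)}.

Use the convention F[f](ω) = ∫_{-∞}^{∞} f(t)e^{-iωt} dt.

F(ω) = \frac{4 \pi \left(5 - 2 e^{6 \left|{\omega}\right|}\right) e^{- 10 \left|{\omega}\right|}}{21}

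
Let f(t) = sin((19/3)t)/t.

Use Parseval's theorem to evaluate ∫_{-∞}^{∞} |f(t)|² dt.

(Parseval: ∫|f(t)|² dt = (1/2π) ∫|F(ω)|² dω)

∫|f(t)|² dt = \frac{19 \pi}{3}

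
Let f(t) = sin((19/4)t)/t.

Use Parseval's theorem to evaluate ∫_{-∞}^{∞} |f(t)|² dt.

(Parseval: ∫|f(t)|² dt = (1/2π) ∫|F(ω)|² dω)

∫|f(t)|² dt = \frac{19 \pi}{4}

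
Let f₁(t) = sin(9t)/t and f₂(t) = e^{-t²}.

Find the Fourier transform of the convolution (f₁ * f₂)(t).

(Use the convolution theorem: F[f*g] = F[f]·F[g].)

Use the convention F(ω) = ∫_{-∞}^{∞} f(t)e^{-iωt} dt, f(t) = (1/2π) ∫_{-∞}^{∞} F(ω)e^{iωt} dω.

F[f₁*f₂](ω) = \begin{cases} \pi^{\frac{3}{2}} e^{- \frac{\omega^{2}}{4}} & \text{for}\: \omega > -9 \wedge \omega < 9 \\0 & \text{otherwise} \end{cases}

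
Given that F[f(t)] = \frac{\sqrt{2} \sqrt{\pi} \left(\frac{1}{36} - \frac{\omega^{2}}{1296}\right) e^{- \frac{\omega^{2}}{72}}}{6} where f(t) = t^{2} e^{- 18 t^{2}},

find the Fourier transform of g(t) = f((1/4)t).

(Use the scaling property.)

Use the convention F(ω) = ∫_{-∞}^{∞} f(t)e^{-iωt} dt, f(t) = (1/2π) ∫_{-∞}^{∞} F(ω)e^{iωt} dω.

F[g](ω) = \frac{\sqrt{2} \sqrt{\pi} \left(9 - 4 \omega^{2}\right) e^{- \frac{2 \omega^{2}}{9}}}{486}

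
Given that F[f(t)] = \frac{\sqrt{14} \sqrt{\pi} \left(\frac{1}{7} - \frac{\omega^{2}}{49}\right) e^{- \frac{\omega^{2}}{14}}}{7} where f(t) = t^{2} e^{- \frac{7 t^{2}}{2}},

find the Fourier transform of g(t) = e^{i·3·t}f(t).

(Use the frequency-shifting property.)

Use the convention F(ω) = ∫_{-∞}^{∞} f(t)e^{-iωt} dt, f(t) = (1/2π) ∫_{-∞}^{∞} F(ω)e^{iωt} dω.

F[g](ω) = \frac{\sqrt{14} \sqrt{\pi} \left(7 - \left(\omega - 3\right)^{2}\right) e^{- \frac{\left(\omega - 3\right)^{2}}{14}}}{343}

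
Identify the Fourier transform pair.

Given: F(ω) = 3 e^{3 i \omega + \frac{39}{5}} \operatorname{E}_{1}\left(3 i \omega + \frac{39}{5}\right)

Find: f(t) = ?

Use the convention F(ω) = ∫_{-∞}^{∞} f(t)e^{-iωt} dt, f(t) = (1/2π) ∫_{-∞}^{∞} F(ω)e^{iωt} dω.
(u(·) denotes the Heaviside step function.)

f(t) = \frac{3 e^{- \frac{13 t}{5}} u\left(t\right)}{t + 3}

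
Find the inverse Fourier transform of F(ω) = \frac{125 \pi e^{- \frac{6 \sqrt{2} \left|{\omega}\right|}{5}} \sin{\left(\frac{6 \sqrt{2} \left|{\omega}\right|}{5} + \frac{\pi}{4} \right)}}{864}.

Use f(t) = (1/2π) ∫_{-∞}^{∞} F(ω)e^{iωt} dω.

f(t) = \frac{2}{t^{4} + \frac{20736}{625}}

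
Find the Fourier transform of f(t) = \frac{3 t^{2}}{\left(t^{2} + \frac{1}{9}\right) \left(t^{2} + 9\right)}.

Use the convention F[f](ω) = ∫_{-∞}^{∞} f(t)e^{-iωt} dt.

F(ω) = \frac{81 \pi e^{- 3 \left|{\omega}\right|}}{80} - \frac{9 \pi e^{- \frac{\left|{\omega}\right|}{3}}}{80}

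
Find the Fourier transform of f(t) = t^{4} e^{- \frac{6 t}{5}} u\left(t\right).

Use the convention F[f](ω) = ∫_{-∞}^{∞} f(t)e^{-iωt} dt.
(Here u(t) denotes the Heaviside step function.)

F(ω) = \frac{75000}{\left(5 i \omega + 6\right)^{5}}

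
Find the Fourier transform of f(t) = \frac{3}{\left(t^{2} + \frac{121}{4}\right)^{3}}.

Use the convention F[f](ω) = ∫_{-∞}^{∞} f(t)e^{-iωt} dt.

F(ω) = \frac{3 \pi \left(121 \omega^{2} + 66 \left|{\omega}\right| + 12\right) e^{- \frac{11 \left|{\omega}\right|}{2}}}{161051}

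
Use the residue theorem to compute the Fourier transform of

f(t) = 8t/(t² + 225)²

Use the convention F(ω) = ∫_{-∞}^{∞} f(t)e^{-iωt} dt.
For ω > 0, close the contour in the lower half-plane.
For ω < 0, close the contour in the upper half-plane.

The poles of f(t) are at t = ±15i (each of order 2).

Let g(z) = f(z)e^{-iωz}; for large |z| the factor e^{-iωz} decays in the lower half-plane when ω > 0 and in the upper half-plane when ω < 0.

Case ω > 0 (lower half-plane, clockwise contour ⇒ F(ω) = -2πi·ΣRes):
  Res_{z = - 15 i} g(z) = \frac{2 \omega e^{- 15 \omega}}{15} (pole of order 2)
  F(ω) = -2πi·ΣRes = - \frac{4 i \pi \omega e^{- 15 \omega}}{15}

Case ω < 0 (upper half-plane, counterclockwise contour ⇒ F(ω) = +2πi·ΣRes):
  Res_{z = 15 i} g(z) = - \frac{2 \omega e^{15 \omega}}{15} (pole of order 2)
  F(ω) = 2πi·ΣRes = - \frac{4 i \pi \omega e^{15 \omega}}{15}

Both cases combine into a single formula in |ω|:

F(ω) = - \frac{4 i \pi \omega e^{- 15 \left|{\omega}\right|}}{15}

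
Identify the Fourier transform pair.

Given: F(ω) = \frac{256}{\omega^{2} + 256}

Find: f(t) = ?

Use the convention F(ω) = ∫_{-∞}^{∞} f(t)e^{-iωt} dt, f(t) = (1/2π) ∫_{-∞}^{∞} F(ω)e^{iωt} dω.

f(t) = 8 e^{- 16 \left|{t}\right|}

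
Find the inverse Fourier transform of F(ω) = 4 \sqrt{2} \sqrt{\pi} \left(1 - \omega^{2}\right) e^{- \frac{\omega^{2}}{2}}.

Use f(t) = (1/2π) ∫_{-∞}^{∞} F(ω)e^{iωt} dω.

f(t) = 4 t^{2} e^{- \frac{t^{2}}{2}}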